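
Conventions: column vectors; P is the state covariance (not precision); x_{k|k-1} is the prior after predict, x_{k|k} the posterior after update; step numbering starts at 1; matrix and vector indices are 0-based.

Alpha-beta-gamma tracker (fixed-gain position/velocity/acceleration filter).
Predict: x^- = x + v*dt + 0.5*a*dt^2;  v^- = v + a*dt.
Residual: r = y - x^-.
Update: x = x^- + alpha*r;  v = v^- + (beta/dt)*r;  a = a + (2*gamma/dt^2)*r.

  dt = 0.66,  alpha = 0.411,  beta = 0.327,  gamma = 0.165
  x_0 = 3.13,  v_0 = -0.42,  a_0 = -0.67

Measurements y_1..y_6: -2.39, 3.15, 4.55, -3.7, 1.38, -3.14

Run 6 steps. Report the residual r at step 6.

step 1: x_pred=2.7069  r=-5.0969  x^+=0.6121  v^+=-3.3875  a^+=-4.5313
step 2: x_pred=-2.6106  r=5.7606  x^+=-0.2430  v^+=-3.5240  a^+=-0.1672
step 3: x_pred=-2.6052  r=7.1552  x^+=0.3356  v^+=-0.0893  a^+=5.2534
step 4: x_pred=1.4209  r=-5.1209  x^+=-0.6838  v^+=0.8409  a^+=1.3740
step 5: x_pred=0.1704  r=1.2096  x^+=0.6676  v^+=2.3470  a^+=2.2904
step 6: x_pred=2.7154  r=-5.8554  x^+=0.3088  v^+=0.9575  a^+=-2.1456

resid = -5.8554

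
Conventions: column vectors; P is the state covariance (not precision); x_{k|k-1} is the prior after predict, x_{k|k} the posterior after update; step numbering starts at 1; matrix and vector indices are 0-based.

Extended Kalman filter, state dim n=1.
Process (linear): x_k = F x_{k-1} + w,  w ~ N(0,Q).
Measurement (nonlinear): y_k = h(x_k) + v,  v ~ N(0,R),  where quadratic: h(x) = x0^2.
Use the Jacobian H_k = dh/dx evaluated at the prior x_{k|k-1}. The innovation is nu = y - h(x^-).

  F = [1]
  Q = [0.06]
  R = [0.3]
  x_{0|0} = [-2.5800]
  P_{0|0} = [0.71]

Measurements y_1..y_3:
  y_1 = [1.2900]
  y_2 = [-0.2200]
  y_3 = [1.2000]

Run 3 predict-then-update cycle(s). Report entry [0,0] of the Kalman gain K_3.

K[0,0] = -0.2608

step 1: x^-=[-2.5800]  P^-=[0.7700]  H_jac=[-5.1600]  S=[20.8017]  K=[-0.1910]  nu=[-5.3664]  x^+=[-1.5550]  P^+=[0.0111]
step 2: x^-=[-1.5550]  P^-=[0.0711]  H_jac=[-3.1100]  S=[0.9877]  K=[-0.2239]  nu=[-2.6380]  x^+=[-0.9644]  P^+=[0.0216]
step 3: x^-=[-0.9644]  P^-=[0.0816]  H_jac=[-1.9288]  S=[0.6036]  K=[-0.2608]  nu=[0.2699]  x^+=[-1.0348]  P^+=[0.0406]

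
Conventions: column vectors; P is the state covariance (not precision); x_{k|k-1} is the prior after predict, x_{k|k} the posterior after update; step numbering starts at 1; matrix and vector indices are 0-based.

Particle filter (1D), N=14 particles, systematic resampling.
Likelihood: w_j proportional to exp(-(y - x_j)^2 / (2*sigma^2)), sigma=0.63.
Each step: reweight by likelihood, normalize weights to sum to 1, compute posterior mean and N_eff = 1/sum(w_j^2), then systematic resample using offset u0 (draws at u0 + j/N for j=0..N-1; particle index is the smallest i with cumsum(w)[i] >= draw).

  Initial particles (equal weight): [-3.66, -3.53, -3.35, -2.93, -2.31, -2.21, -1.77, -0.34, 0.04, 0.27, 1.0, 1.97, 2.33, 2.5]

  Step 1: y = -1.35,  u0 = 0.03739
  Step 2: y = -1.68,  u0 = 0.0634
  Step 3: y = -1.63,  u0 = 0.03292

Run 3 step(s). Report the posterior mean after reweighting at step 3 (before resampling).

step 1: w=[0.0006, 0.0013, 0.0033, 0.0219, 0.1595, 0.2007, 0.4079, 0.1409, 0.0447, 0.0187, 0.0005, 0.0000, 0.0000, 0.0000]  mean=-1.6567  Neff=3.9245  idx=[4, 4, 4, 5, 5, 6, 6, 6, 6, 6, 6, 7, 7, 8]
step 2: w=[0.0646, 0.0646, 0.0646, 0.0747, 0.0747, 0.1054, 0.1054, 0.1054, 0.1054, 0.1054, 0.1054, 0.0111, 0.0111, 0.0026]  mean=-1.9040  Neff=11.0467  idx=[0, 2, 3, 4, 5, 5, 6, 7, 7, 8, 9, 9, 10, 12]
step 3: w=[0.0493, 0.0493, 0.0578, 0.0578, 0.0861, 0.0861, 0.0861, 0.0861, 0.0861, 0.0861, 0.0861, 0.0861, 0.0861, 0.0108]  mean=-1.8586  Neff=12.7565  idx=[0, 2, 3, 4, 5, 6, 6, 7, 8, 9, 10, 11, 11, 12]

post_mean = -1.8586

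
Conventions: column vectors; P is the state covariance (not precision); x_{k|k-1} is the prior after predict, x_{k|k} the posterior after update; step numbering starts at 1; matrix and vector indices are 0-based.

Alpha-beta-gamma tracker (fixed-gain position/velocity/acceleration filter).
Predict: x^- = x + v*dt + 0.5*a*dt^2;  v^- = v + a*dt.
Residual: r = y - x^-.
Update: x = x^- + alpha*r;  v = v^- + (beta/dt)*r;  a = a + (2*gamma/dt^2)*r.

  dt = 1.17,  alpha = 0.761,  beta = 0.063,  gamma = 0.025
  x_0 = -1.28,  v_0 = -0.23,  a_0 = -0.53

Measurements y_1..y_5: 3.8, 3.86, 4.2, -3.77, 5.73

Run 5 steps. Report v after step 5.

v_post = -1.4195

step 1: x_pred=-1.9119  r=5.7119  x^+=2.4349  v^+=-0.5425  a^+=-0.3214
step 2: x_pred=1.5801  r=2.2799  x^+=3.3151  v^+=-0.7958  a^+=-0.2381
step 3: x_pred=2.2211  r=1.9789  x^+=3.7270  v^+=-0.9678  a^+=-0.1658
step 4: x_pred=2.4812  r=-6.2512  x^+=-2.2760  v^+=-1.4984  a^+=-0.3941
step 5: x_pred=-4.2989  r=10.0289  x^+=3.3331  v^+=-1.4195  a^+=-0.0278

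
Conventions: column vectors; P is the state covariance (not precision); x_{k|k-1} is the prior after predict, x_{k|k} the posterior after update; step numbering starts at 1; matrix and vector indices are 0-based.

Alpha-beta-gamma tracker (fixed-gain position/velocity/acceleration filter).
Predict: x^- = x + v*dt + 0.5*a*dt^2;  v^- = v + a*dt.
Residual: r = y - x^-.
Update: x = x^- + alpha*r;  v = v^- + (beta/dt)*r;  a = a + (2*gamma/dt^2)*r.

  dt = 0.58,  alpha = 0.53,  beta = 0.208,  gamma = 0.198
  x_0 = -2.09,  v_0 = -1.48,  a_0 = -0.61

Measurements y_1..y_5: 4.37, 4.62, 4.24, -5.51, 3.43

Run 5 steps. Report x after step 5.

step 1: x_pred=-3.0510  r=7.4210  x^+=0.8821  v^+=0.8275  a^+=8.1258
step 2: x_pred=2.7288  r=1.8912  x^+=3.7312  v^+=6.2187  a^+=10.3520
step 3: x_pred=9.0792  r=-4.8392  x^+=6.5144  v^+=10.4874  a^+=4.6554
step 4: x_pred=13.3802  r=-18.8902  x^+=3.3684  v^+=6.4131  a^+=-17.5815
step 5: x_pred=4.1308  r=-0.7008  x^+=3.7594  v^+=-4.0354  a^+=-18.4064

x_post = 3.7594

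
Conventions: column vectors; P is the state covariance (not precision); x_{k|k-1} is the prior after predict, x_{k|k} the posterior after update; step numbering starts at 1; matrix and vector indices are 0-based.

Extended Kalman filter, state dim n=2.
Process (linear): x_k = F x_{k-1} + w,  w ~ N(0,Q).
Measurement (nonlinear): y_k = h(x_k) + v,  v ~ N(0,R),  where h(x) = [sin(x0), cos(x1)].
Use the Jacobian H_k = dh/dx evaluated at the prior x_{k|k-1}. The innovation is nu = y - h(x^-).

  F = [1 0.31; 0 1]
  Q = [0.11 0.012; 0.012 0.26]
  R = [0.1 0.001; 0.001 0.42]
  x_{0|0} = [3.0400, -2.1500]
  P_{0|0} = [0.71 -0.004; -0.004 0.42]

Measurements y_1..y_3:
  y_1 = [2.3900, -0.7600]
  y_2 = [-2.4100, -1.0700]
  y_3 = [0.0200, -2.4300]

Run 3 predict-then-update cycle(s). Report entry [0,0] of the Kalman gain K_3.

step 1: x^-=[2.3735, -2.1500]  P^-=[0.8579 0.1382; 0.1382 0.6800]  H_jac=[-0.7192 0.0000; 0.0000 0.8369]  S=[0.5438 -0.0822; -0.0822 0.8963]  K=[-1.1308 0.0253; -0.0880 0.6269]  nu=[1.6952, -0.2126]  x^+=[0.4511, -2.4326]  P^+=[0.1572 0.0114; 0.0114 0.3145]
step 2: x^-=[-0.3030, -2.4326]  P^-=[0.3045 0.1209; 0.1209 0.5745]  H_jac=[0.9544 0.0000; 0.0000 0.6511]  S=[0.3774 0.0761; 0.0761 0.6635]  K=[0.7638 0.0310; 0.1965 0.5412]  nu=[-2.1116, -0.3110]  x^+=[-1.9256, -3.0159]  P^+=[0.0801 0.0212; 0.0212 0.3494]
step 3: x^-=[-2.8605, -3.0159]  P^-=[0.2368 0.1415; 0.1415 0.6094]  H_jac=[-0.9608 0.0000; 0.0000 0.1254]  S=[0.3185 -0.0160; -0.0160 0.4296]  K=[-0.7134 0.0147; -0.4185 0.1622]  nu=[0.2974, -1.4379]  x^+=[-3.0937, -3.3736]  P^+=[0.0742 0.0434; 0.0434 0.5401]

K[0,0] = -0.7134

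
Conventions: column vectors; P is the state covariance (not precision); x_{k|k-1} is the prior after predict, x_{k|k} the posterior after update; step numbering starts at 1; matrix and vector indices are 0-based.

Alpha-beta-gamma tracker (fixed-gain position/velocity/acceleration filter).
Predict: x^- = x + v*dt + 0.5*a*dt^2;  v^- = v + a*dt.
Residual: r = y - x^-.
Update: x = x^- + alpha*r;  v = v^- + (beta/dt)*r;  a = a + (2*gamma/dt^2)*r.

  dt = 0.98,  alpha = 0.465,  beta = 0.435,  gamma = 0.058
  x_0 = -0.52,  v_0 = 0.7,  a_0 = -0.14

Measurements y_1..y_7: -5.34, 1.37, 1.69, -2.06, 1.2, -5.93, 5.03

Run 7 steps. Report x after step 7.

step 1: x_pred=0.0988  r=-5.4388  x^+=-2.4303  v^+=-1.8513  a^+=-0.7969
step 2: x_pred=-4.6273  r=5.9973  x^+=-1.8385  v^+=0.0297  a^+=-0.0725
step 3: x_pred=-1.8442  r=3.5342  x^+=-0.2008  v^+=1.5274  a^+=0.3543
step 4: x_pred=1.4662  r=-3.5262  x^+=-0.1735  v^+=0.3095  a^+=-0.0716
step 5: x_pred=0.0954  r=1.1046  x^+=0.6090  v^+=0.7296  a^+=0.0618
step 6: x_pred=1.3538  r=-7.2838  x^+=-2.0332  v^+=-2.4429  a^+=-0.8179
step 7: x_pred=-4.8200  r=9.8500  x^+=-0.2397  v^+=1.1278  a^+=0.3718

x_post = -0.2397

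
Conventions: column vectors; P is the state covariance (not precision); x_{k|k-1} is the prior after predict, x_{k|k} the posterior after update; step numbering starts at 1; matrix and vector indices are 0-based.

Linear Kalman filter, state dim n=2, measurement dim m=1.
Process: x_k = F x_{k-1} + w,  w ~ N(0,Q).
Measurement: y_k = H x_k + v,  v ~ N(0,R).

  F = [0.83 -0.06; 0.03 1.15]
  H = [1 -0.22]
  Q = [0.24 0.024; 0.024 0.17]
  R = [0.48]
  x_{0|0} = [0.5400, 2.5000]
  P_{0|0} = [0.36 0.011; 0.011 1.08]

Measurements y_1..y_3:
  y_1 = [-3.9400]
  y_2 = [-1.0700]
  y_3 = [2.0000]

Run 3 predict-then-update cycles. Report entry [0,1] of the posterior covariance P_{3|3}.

step 1: x^-=[0.2982, 2.8912]  P^-=[0.4908 -0.0311; -0.0311 1.5994]  S=[1.0619]  K=[0.4686; -0.3606]  nu=[-3.6021]  x^+=[-1.3899, 4.1902]  P^+=[0.2576 0.1484; 0.1484 1.4613]
step 2: x^-=[-1.4050, 4.7771]  P^-=[0.4079 0.0709; 0.0709 2.1130]  S=[0.9590]  K=[0.4091; -0.4108]  nu=[1.3860]  x^+=[-0.8380, 4.2078]  P^+=[0.2474 0.2321; 0.2321 1.9512]
step 3: x^-=[-0.9480, 4.8138]  P^-=[0.3944 0.1167; 0.1167 2.7667]  S=[0.9569]  K=[0.3853; -0.5142]  nu=[4.0070]  x^+=[0.5959, 2.7535]  P^+=[0.2523 0.3062; 0.3062 2.5137]

P_post[0,1] = 0.3062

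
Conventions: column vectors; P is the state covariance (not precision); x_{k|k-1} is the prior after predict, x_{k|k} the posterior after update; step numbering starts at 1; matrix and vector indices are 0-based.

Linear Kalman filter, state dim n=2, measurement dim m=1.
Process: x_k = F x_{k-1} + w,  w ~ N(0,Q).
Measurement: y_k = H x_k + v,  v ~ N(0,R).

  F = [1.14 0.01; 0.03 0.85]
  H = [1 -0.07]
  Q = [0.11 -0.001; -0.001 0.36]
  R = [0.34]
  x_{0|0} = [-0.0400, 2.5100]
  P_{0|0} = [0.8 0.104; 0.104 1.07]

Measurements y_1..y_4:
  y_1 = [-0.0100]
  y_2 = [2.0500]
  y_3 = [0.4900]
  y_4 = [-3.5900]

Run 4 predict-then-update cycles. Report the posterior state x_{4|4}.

x_post = [-1.1615, 1.2576]

step 1: x^-=[-0.0205, 2.1323]  P^-=[1.1522 0.1363; 0.1363 1.1391]  S=[1.4787]  K=[0.7727; 0.0382]  nu=[0.1598]  x^+=[0.1030, 2.1384]  P^+=[0.2692 0.0926; 0.0926 1.1369]
step 2: x^-=[0.1388, 1.8207]  P^-=[0.4621 0.1076; 0.1076 1.1864]  S=[0.7928]  K=[0.5733; 0.0310]  nu=[2.0387]  x^+=[1.3076, 1.8839]  P^+=[0.2015 0.0935; 0.0935 1.1856]
step 3: x^-=[1.5095, 1.6405]  P^-=[0.3741 0.1066; 0.1066 1.2216]  S=[0.7052]  K=[0.5199; 0.0299]  nu=[-0.9047]  x^+=[1.0391, 1.6135]  P^+=[0.1835 0.0956; 0.0956 1.2209]
step 4: x^-=[1.2008, 1.4026]  P^-=[0.3507 0.1084; 0.1084 1.2472]  S=[0.6817]  K=[0.5034; 0.0309]  nu=[-4.6926]  x^+=[-1.1615, 1.2576]  P^+=[0.1780 0.0978; 0.0978 1.2465]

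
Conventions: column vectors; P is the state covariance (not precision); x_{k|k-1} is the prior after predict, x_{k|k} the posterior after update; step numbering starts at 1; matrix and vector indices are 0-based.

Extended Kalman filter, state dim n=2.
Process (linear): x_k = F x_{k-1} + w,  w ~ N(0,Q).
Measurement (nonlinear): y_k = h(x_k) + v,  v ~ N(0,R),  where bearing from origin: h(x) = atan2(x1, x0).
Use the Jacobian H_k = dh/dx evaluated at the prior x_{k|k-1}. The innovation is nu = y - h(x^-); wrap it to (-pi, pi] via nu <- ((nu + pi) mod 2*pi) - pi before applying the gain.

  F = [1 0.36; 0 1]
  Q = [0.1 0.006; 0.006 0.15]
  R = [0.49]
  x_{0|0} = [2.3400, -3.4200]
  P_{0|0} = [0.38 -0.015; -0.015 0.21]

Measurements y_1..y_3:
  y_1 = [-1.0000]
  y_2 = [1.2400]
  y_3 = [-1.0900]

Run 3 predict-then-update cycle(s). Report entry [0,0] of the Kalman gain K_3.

K[0,0] = 0.4701

step 1: x^-=[1.1088, -3.4200]  P^-=[0.4964 0.0666; 0.0666 0.3600]  H_jac=[0.2646 0.0858]  S=[0.5304]  K=[0.2584; 0.0914]  nu=[0.2573]  x^+=[1.1753, -3.3965]  P^+=[0.4610 0.0541; 0.0541 0.3556]
step 2: x^-=[-0.0475, -3.3965]  P^-=[0.6460 0.1881; 0.1881 0.5056]  H_jac=[0.2944 -0.0041]  S=[0.5455]  K=[0.3472; 0.0977]  nu=[2.8248]  x^+=[0.9332, -3.1206]  P^+=[0.5803 0.1696; 0.1696 0.5004]
step 3: x^-=[-0.1902, -3.1206]  P^-=[0.8672 0.3557; 0.3557 0.6504]  H_jac=[0.3193 -0.0195]  S=[0.5742]  K=[0.4701; 0.1757]  nu=[0.5417]  x^+=[0.0644, -3.0254]  P^+=[0.7403 0.3083; 0.3083 0.6326]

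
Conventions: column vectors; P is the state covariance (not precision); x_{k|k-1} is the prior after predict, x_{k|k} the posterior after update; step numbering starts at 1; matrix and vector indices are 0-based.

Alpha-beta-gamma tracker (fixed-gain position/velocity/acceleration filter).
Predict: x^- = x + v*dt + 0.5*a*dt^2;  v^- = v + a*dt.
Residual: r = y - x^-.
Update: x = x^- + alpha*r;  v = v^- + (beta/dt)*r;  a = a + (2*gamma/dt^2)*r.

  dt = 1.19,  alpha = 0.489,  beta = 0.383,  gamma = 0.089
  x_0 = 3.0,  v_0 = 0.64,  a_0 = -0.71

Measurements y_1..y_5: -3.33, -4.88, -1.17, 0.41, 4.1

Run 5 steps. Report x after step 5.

x_post = -0.5377

step 1: x_pred=3.2589  r=-6.5889  x^+=0.0369  v^+=-2.3255  a^+=-1.5382
step 2: x_pred=-3.8196  r=-1.0604  x^+=-4.3381  v^+=-4.4973  a^+=-1.6715
step 3: x_pred=-10.8734  r=9.7034  x^+=-6.1284  v^+=-3.3633  a^+=-0.4518
step 4: x_pred=-10.4507  r=10.8607  x^+=-5.1398  v^+=-0.4055  a^+=0.9134
step 5: x_pred=-4.9756  r=9.0756  x^+=-0.5377  v^+=3.6024  a^+=2.0541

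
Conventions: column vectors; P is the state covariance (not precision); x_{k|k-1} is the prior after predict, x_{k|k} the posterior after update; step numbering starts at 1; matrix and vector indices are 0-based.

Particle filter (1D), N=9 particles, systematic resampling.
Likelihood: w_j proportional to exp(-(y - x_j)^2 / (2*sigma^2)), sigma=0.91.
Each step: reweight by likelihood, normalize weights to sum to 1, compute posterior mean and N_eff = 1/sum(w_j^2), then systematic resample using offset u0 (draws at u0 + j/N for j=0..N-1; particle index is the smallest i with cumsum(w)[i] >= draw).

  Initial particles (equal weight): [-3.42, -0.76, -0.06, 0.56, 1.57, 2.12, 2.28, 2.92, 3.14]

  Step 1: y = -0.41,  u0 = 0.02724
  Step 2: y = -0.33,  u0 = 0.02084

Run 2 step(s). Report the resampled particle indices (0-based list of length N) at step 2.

resampled_idx = [0, 1, 2, 3, 3, 4, 5, 6, 7]

step 1: w=[0.0016, 0.3632, 0.3632, 0.2216, 0.0367, 0.0082, 0.0050, 0.0005, 0.0002]  mean=-0.0911  Neff=3.1818  idx=[1, 1, 1, 1, 2, 2, 2, 3, 3]
step 2: w=[0.1163, 0.1163, 0.1163, 0.1163, 0.1245, 0.1245, 0.1245, 0.0806, 0.0806]  mean=-0.2858  Neff=8.8017  idx=[0, 1, 2, 3, 3, 4, 5, 6, 7]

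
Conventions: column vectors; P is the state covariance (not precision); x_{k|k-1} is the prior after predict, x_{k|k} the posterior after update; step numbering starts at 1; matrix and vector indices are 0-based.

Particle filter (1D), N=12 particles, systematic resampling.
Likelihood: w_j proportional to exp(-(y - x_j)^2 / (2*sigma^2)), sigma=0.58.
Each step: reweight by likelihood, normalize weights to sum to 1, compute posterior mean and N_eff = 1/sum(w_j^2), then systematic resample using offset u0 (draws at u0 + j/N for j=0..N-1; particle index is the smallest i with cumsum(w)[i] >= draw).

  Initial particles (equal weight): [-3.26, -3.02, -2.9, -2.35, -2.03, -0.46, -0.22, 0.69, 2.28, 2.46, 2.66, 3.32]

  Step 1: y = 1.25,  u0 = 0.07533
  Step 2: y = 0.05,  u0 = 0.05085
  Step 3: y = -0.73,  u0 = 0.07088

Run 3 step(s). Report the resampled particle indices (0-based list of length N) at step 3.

step 1: w=[0.0000, 0.0000, 0.0000, 0.0000, 0.0000, 0.0123, 0.0382, 0.5950, 0.1959, 0.1076, 0.0494, 0.0016]  mean=1.2447  Neff=2.4510  idx=[7, 7, 7, 7, 7, 7, 7, 8, 8, 8, 9, 10]
step 2: w=[0.1428, 0.1428, 0.1428, 0.1428, 0.1428, 0.1428, 0.1428, 0.0002, 0.0002, 0.0002, 0.0000, 0.0000]  mean=0.6909  Neff=7.0076  idx=[0, 0, 1, 2, 2, 3, 3, 4, 5, 5, 6, 6]
step 3: w=[0.0833, 0.0833, 0.0833, 0.0833, 0.0833, 0.0833, 0.0833, 0.0833, 0.0833, 0.0833, 0.0833, 0.0833]  mean=0.6900  Neff=12.0000  idx=[0, 1, 2, 3, 4, 5, 6, 7, 8, 9, 10, 11]

resampled_idx = [0, 1, 2, 3, 4, 5, 6, 7, 8, 9, 10, 11]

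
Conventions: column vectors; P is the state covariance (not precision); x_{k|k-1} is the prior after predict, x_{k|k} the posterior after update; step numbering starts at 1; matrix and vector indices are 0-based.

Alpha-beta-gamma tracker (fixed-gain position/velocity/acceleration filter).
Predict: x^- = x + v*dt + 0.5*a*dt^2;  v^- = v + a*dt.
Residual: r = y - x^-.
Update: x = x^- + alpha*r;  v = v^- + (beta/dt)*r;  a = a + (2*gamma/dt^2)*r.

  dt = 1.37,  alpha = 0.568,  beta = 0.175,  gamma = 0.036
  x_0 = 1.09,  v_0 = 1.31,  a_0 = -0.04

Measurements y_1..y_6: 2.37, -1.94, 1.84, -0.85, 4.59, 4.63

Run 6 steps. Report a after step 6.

a_post = -0.0062

step 1: x_pred=2.8472  r=-0.4772  x^+=2.5761  v^+=1.1942  a^+=-0.0583
step 2: x_pred=4.1575  r=-6.0975  x^+=0.6941  v^+=0.3355  a^+=-0.2922
step 3: x_pred=0.8795  r=0.9605  x^+=1.4251  v^+=0.0578  a^+=-0.2554
step 4: x_pred=1.2647  r=-2.1147  x^+=0.0635  v^+=-0.5621  a^+=-0.3365
step 5: x_pred=-1.0224  r=5.6124  x^+=2.1655  v^+=-0.3062  a^+=-0.1212
step 6: x_pred=1.6322  r=2.9978  x^+=3.3350  v^+=-0.0893  a^+=-0.0062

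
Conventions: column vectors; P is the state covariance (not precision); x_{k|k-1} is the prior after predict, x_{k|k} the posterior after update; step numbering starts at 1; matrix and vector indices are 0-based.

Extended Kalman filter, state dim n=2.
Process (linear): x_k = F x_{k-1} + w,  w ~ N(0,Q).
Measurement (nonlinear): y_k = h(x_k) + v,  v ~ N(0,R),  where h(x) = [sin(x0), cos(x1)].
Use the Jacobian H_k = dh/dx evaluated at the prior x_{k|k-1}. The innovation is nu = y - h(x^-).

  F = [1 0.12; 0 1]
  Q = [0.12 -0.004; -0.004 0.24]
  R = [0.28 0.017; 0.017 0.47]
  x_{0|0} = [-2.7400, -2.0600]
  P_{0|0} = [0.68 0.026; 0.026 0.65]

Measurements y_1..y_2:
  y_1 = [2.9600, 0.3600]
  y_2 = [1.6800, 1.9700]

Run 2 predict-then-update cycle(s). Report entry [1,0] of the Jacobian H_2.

step 1: x^-=[-2.9872, -2.0600]  P^-=[0.8156 0.1000; 0.1000 0.8900]  H_jac=[-0.9881 0.0000; 0.0000 0.8827]  S=[1.0763 -0.0702; -0.0702 1.1635]  K=[-0.7467 0.0308; -0.0479 0.6723]  nu=[3.1138, 0.8299]  x^+=[-5.2869, -1.6513]  P^+=[0.2111 0.0020; 0.0020 0.3571]
step 2: x^-=[-5.4850, -1.6513]  P^-=[0.3367 0.0409; 0.0409 0.5971]  H_jac=[0.6980 0.0000; 0.0000 0.9968]  S=[0.4440 0.0454; 0.0454 1.0632]  K=[0.5277 0.0158; 0.0070 0.5595]  nu=[0.9639, 2.0504]  x^+=[-4.9441, -0.4974]  P^+=[0.2120 0.0164; 0.0164 0.2639]

H_jac[1,0] = 0.0000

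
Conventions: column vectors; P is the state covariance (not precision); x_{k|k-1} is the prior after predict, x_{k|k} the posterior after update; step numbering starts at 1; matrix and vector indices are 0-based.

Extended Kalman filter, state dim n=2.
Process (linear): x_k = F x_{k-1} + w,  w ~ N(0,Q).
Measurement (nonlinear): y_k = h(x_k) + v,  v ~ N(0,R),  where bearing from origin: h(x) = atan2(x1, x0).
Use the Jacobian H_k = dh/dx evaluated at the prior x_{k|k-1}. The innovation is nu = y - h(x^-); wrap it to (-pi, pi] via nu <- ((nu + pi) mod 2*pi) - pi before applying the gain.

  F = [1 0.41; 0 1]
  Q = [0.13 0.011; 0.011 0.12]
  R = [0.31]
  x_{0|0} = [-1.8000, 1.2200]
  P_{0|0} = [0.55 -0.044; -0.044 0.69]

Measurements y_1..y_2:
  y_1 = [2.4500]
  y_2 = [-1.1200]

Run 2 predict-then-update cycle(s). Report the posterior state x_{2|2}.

step 1: x^-=[-1.2998, 1.2200]  P^-=[0.7599 0.2499; 0.2499 0.8100]  H_jac=[-0.3839 -0.4090]  S=[0.6360]  K=[-0.6194; -0.6718]  nu=[0.0621]  x^+=[-1.3383, 1.1783]  P^+=[0.5159 -0.0147; -0.0147 0.5230]
step 2: x^-=[-0.8552, 1.1783]  P^-=[0.7217 0.2107; 0.2107 0.6430]  H_jac=[-0.5559 -0.4035]  S=[0.7322]  K=[-0.6640; -0.5143]  nu=[2.9645]  x^+=[-2.8237, -0.3463]  P^+=[0.3989 -0.0393; -0.0393 0.4493]

x_post = [-2.8237, -0.3463]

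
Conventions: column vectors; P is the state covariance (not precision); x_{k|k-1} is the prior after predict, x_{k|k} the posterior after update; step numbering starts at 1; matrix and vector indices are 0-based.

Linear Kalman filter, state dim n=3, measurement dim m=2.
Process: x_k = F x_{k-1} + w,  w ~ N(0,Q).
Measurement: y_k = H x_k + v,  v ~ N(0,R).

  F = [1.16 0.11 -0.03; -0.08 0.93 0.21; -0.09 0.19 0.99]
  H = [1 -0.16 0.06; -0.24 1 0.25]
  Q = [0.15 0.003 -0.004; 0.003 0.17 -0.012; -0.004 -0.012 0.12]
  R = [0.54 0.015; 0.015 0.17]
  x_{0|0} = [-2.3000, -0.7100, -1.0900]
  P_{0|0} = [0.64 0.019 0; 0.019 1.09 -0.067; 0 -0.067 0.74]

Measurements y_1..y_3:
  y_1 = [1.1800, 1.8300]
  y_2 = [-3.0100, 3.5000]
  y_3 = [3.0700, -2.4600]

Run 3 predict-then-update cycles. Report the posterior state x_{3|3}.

step 1: x^-=[-2.7134, -0.7052, -1.0070]  P^-=[1.0303 0.0711 -0.0729; 0.0711 1.1205 0.2728; -0.0729 0.2728 0.8640]  S=[1.5654 -0.3365; -0.3365 1.5148]  K=[0.6517 0.0164; 0.1130 0.7985; 0.0320 0.3413]  nu=[3.8410, 2.1357]  x^+=[-0.1753, 1.4343, -0.1550]  P^+=[0.3724 0.1117 -0.0391; 0.1117 0.1953 -0.1242; -0.0391 -0.1242 0.6932]
step 2: x^-=[-0.0409, 1.3153, 0.1348]  P^-=[0.6861 0.0946 -0.0936; 0.0946 0.3081 0.0428; -0.0936 0.0428 0.7659]  S=[1.1944 -0.1105; -0.1105 0.5527]  K=[0.5516 -0.0589; 0.0913 0.5539; -0.0027 0.4640]  nu=[-2.7667, 2.1411]  x^+=[-1.6932, 2.2488, 1.1359]  P^+=[0.3136 0.0856 -0.0484; 0.0856 0.1397 -0.0944; -0.0484 -0.0944 0.6466]
step 3: x^-=[-1.7508, 2.4654, 1.7042]  P^-=[0.6001 0.0643 -0.1005; 0.0643 0.2733 0.0549; -0.1005 0.0549 0.7315]  S=[1.1160 -0.1176; -0.1176 0.5323]  K=[0.5143 -0.0834; 0.0769 0.5273; -0.0069 0.4906]  nu=[5.1130, -5.7716]  x^+=[1.3599, -0.1849, -1.1623]  P^+=[0.2911 0.0747 -0.0450; 0.0747 0.1283 -0.0782; -0.0450 -0.0782 0.6026]

x_post = [1.3599, -0.1849, -1.1623]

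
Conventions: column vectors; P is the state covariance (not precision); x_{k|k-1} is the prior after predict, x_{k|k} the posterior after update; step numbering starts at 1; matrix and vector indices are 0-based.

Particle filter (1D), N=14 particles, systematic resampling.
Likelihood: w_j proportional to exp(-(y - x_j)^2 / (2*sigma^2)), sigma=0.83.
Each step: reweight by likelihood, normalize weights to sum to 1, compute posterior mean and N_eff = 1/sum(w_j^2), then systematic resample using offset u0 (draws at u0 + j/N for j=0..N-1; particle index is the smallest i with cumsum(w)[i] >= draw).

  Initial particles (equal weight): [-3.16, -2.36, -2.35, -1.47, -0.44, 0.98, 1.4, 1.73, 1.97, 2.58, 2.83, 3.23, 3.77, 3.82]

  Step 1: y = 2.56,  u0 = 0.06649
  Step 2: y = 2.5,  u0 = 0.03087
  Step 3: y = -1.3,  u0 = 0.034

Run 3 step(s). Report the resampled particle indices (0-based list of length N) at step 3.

resampled_idx = [0, 0, 0, 0, 0, 0, 0, 0, 0, 1, 1, 1, 3, 4]

step 1: w=[0.0000, 0.0000, 0.0000, 0.0000, 0.0003, 0.0311, 0.0716, 0.1154, 0.1478, 0.1902, 0.1804, 0.1373, 0.0657, 0.0601]  mean=2.5438  Neff=7.3107  idx=[6, 7, 7, 8, 8, 9, 9, 10, 10, 10, 11, 11, 12, 13]
step 2: w=[0.0413, 0.0646, 0.0646, 0.0811, 0.0811, 0.0989, 0.0989, 0.0918, 0.0918, 0.0918, 0.0675, 0.0675, 0.0308, 0.0281]  mean=2.5506  Neff=12.6684  idx=[0, 1, 3, 3, 4, 5, 6, 7, 7, 8, 9, 10, 11, 12]
step 3: w=[0.6588, 0.1670, 0.0557, 0.0557, 0.0557, 0.0024, 0.0024, 0.0005, 0.0005, 0.0005, 0.0005, 0.0000, 0.0000, 0.0000]  mean=1.5593  Neff=2.1221  idx=[0, 0, 0, 0, 0, 0, 0, 0, 0, 1, 1, 1, 3, 4]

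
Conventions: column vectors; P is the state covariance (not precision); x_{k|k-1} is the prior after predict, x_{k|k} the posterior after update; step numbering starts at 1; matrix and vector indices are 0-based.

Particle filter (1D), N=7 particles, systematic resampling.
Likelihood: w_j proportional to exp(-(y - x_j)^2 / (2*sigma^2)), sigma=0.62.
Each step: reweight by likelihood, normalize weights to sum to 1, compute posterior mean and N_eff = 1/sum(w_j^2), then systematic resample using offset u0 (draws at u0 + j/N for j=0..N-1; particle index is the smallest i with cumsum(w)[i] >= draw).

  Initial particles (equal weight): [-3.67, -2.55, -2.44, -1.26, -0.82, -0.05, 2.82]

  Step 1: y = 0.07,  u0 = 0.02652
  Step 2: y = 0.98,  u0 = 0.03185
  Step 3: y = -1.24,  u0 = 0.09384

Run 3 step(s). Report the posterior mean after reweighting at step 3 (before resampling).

post_mean = -0.0500

step 1: w=[0.0000, 0.0001, 0.0002, 0.0696, 0.2480, 0.6820, 0.0000]  mean=-0.3258  Neff=1.8813  idx=[3, 4, 4, 5, 5, 5, 5]
step 2: w=[0.0014, 0.0142, 0.0142, 0.2425, 0.2425, 0.2425, 0.2425]  mean=-0.0737  Neff=4.2431  idx=[3, 3, 4, 4, 5, 5, 6]
step 3: w=[0.1429, 0.1429, 0.1429, 0.1429, 0.1429, 0.1429, 0.1429]  mean=-0.0500  Neff=7.0000  idx=[0, 1, 2, 3, 4, 5, 6]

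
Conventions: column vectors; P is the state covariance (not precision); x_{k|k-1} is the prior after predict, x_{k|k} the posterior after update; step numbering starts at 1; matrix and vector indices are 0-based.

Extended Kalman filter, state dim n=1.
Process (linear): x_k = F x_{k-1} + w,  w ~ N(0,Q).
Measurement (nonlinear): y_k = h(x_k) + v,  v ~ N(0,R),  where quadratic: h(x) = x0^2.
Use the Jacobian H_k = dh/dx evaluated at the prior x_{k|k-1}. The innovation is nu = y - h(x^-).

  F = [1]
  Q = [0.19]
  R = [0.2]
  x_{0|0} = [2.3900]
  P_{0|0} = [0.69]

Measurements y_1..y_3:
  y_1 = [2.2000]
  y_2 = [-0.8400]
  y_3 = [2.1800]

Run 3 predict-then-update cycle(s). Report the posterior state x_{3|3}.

x_post = [1.5093]

step 1: x^-=[2.3900]  P^-=[0.8800]  H_jac=[4.7800]  S=[20.3066]  K=[0.2071]  nu=[-3.5121]  x^+=[1.6625]  P^+=[0.0087]
step 2: x^-=[1.6625]  P^-=[0.1987]  H_jac=[3.3250]  S=[2.3964]  K=[0.2757]  nu=[-3.6039]  x^+=[0.6691]  P^+=[0.0166]
step 3: x^-=[0.6691]  P^-=[0.2066]  H_jac=[1.3381]  S=[0.5699]  K=[0.4851]  nu=[1.7323]  x^+=[1.5093]  P^+=[0.0725]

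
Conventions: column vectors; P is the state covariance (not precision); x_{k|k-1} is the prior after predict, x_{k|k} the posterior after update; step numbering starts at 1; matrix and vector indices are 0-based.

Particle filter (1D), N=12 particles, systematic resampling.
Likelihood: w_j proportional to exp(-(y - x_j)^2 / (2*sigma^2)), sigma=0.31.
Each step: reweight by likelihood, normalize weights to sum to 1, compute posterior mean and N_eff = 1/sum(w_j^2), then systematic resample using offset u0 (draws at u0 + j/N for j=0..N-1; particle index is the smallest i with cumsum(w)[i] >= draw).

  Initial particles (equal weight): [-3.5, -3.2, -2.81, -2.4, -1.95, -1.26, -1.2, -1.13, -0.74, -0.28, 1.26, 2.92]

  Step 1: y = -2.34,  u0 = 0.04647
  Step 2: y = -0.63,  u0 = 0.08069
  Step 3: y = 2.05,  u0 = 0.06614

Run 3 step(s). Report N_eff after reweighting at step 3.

N_eff = 12.0000

step 1: w=[0.0005, 0.0120, 0.1782, 0.5521, 0.2549, 0.0013, 0.0007, 0.0003, 0.0000, 0.0000, 0.0000, 0.0000]  mean=-2.3659  Neff=2.4894  idx=[2, 2, 3, 3, 3, 3, 3, 3, 3, 4, 4, 4]
step 2: w=[0.0000, 0.0000, 0.0002, 0.0002, 0.0002, 0.0002, 0.0002, 0.0002, 0.0002, 0.3328, 0.3328, 0.3328]  mean=-1.9508  Neff=3.0101  idx=[9, 9, 9, 9, 10, 10, 10, 10, 11, 11, 11, 11]
step 3: w=[0.0833, 0.0833, 0.0833, 0.0833, 0.0833, 0.0833, 0.0833, 0.0833, 0.0833, 0.0833, 0.0833, 0.0833]  mean=-1.9500  Neff=12.0000  idx=[0, 1, 2, 3, 4, 5, 6, 7, 8, 9, 10, 11]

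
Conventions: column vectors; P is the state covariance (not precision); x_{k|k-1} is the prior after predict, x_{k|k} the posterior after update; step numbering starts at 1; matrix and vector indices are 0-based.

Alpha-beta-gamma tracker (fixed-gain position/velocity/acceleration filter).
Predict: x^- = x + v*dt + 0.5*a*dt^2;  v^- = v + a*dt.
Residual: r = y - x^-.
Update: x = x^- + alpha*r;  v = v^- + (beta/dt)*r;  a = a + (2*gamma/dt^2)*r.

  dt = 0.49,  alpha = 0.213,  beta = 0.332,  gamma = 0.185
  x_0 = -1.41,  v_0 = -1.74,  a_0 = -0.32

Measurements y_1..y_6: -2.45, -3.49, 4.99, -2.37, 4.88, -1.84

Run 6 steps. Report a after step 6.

step 1: x_pred=-2.3010  r=-0.1490  x^+=-2.3327  v^+=-1.9977  a^+=-0.5496
step 2: x_pred=-3.3776  r=-0.1124  x^+=-3.4016  v^+=-2.3432  a^+=-0.7228
step 3: x_pred=-4.6365  r=9.6265  x^+=-2.5860  v^+=3.8251  a^+=14.1119
step 4: x_pred=0.9824  r=-3.3524  x^+=0.2683  v^+=8.4685  a^+=8.9458
step 5: x_pred=5.4918  r=-0.6118  x^+=5.3615  v^+=12.4374  a^+=8.0029
step 6: x_pred=12.4166  r=-14.2566  x^+=9.3799  v^+=6.6993  a^+=-13.9668

a_post = -13.9668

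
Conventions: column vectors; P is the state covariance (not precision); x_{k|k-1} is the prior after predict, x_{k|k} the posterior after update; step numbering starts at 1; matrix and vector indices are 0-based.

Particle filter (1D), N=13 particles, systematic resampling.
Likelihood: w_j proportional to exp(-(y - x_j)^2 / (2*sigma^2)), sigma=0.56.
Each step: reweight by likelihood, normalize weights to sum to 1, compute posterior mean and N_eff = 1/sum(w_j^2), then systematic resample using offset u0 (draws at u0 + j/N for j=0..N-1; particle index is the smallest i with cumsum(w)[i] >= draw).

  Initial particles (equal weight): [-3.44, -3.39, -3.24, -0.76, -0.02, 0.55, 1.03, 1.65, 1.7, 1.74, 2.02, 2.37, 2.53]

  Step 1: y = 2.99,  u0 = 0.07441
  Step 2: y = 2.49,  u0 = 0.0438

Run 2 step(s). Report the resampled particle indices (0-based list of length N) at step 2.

step 1: w=[0.0000, 0.0000, 0.0000, 0.0000, 0.0000, 0.0000, 0.0013, 0.0338, 0.0416, 0.0490, 0.1319, 0.3204, 0.4220]  mean=2.3065  Neff=3.2961  idx=[8, 10, 10, 11, 11, 11, 11, 12, 12, 12, 12, 12, 12]
step 2: w=[0.0317, 0.0603, 0.0603, 0.0837, 0.0837, 0.0837, 0.0837, 0.0855, 0.0855, 0.0855, 0.0855, 0.0855, 0.0855]  mean=2.3887  Neff=12.4765  idx=[1, 2, 3, 4, 5, 6, 7, 8, 9, 9, 10, 11, 12]

resampled_idx = [1, 2, 3, 4, 5, 6, 7, 8, 9, 9, 10, 11, 12]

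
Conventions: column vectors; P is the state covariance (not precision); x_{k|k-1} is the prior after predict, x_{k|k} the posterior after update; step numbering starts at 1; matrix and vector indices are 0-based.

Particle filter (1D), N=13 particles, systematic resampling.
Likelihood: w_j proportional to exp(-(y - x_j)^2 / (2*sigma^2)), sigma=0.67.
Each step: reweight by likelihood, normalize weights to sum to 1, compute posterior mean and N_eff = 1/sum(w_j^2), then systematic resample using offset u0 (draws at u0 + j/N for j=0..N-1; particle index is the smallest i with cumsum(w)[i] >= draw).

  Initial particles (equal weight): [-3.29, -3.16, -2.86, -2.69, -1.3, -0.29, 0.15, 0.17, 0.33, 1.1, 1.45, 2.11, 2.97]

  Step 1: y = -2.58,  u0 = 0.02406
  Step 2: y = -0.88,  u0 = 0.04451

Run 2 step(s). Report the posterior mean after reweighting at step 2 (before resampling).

post_mean = -2.7786

step 1: w=[0.1715, 0.2067, 0.2756, 0.2967, 0.0485, 0.0009, 0.0001, 0.0001, 0.0000, 0.0000, 0.0000, 0.0000, 0.0000]  mean=-2.8670  Neff=4.1937  idx=[0, 0, 1, 1, 1, 2, 2, 2, 2, 3, 3, 3, 3]
step 2: w=[0.0093, 0.0093, 0.0183, 0.0183, 0.0183, 0.0760, 0.0760, 0.0760, 0.0760, 0.1557, 0.1557, 0.1557, 0.1557]  mean=-2.7786  Neff=8.2507  idx=[3, 5, 6, 7, 8, 9, 9, 10, 10, 11, 11, 12, 12]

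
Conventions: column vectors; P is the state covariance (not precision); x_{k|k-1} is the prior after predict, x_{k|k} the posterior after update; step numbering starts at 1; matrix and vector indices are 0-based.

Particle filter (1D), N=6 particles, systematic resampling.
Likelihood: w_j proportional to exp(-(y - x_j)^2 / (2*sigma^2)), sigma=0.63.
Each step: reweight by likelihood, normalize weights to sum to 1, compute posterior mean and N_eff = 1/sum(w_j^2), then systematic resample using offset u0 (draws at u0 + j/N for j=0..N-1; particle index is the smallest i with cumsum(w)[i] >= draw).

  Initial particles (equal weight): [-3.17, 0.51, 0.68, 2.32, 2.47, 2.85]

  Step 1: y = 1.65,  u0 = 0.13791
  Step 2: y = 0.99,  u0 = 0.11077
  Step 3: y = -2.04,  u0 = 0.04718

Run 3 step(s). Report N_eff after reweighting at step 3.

step 1: w=[0.0000, 0.1172, 0.1841, 0.3422, 0.2582, 0.0982]  mean=1.8967  Neff=4.1477  idx=[2, 3, 3, 3, 4, 5]
step 2: w=[0.6894, 0.0838, 0.0838, 0.0838, 0.0493, 0.0100]  mean=1.2021  Neff=2.0047  idx=[0, 0, 0, 0, 2, 4]
step 3: w=[0.2500, 0.2500, 0.2500, 0.2500, 0.0000, 0.0000]  mean=0.6800  Neff=4.0000  idx=[0, 0, 1, 2, 2, 3]

N_eff = 4.0000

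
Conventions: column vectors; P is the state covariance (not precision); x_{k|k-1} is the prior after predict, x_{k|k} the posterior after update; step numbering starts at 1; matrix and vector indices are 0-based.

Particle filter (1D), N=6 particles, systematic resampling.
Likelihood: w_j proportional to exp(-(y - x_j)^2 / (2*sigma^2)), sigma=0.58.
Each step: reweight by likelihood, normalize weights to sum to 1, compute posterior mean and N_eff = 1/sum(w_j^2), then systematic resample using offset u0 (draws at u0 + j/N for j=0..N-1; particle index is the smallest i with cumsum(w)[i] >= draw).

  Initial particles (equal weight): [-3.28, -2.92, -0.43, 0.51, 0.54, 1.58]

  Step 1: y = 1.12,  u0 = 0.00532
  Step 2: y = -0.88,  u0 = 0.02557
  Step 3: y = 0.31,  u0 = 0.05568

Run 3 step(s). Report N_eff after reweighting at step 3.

step 1: w=[0.0000, 0.0000, 0.0145, 0.2965, 0.3126, 0.3764]  mean=0.9085  Neff=3.0533  idx=[2, 3, 4, 4, 5, 5]
step 2: w=[0.8252, 0.0631, 0.0557, 0.0557, 0.0001, 0.0001]  mean=-0.2621  Neff=1.4467  idx=[0, 0, 0, 0, 0, 1]
step 3: w=[0.1403, 0.1403, 0.1403, 0.1403, 0.1403, 0.2984]  mean=-0.1495  Neff=5.3337  idx=[0, 1, 2, 3, 5, 5]

N_eff = 5.3337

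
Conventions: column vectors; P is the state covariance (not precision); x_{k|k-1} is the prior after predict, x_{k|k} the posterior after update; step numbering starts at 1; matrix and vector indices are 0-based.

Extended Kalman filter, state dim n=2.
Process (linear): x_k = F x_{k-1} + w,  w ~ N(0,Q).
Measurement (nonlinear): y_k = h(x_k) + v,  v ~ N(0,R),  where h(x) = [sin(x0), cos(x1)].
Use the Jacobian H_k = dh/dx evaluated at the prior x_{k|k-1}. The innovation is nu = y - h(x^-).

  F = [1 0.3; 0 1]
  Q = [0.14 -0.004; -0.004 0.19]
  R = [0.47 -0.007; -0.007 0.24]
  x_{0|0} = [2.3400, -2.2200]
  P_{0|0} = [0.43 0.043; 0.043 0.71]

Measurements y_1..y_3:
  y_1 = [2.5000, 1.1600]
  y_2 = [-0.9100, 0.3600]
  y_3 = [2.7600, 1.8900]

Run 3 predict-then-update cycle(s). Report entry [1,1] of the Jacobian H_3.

H_jac[1,1] = 0.7996

step 1: x^-=[1.6740, -2.2200]  P^-=[0.6597 0.2520; 0.2520 0.9000]  H_jac=[-0.1030 0.0000; 0.0000 0.7966]  S=[0.4770 -0.0277; -0.0277 0.8111]  K=[-0.1284 0.2431; -0.0031 0.8838]  nu=[1.5053, 1.7646]  x^+=[1.9097, -0.6652]  P^+=[0.6022 0.0744; 0.0744 0.2663]
step 2: x^-=[1.7102, -0.6652]  P^-=[0.8108 0.1503; 0.1503 0.4563]  H_jac=[-0.1389 0.0000; 0.0000 0.6172]  S=[0.4857 -0.0199; -0.0199 0.4138]  K=[-0.2232 0.2134; -0.0152 0.6798]  nu=[-1.9003, -0.4268]  x^+=[2.0433, -0.9266]  P^+=[0.7658 0.0855; 0.0855 0.2645]
step 3: x^-=[1.7653, -0.9266]  P^-=[0.9809 0.1609; 0.1609 0.4545]  H_jac=[-0.1933 0.0000; 0.0000 0.7996]  S=[0.5066 -0.0319; -0.0319 0.5306]  K=[-0.3603 0.2208; -0.0184 0.6838]  nu=[1.7789, 1.2894]  x^+=[1.4090, -0.0775]  P^+=[0.8842 0.0694; 0.0694 0.2054]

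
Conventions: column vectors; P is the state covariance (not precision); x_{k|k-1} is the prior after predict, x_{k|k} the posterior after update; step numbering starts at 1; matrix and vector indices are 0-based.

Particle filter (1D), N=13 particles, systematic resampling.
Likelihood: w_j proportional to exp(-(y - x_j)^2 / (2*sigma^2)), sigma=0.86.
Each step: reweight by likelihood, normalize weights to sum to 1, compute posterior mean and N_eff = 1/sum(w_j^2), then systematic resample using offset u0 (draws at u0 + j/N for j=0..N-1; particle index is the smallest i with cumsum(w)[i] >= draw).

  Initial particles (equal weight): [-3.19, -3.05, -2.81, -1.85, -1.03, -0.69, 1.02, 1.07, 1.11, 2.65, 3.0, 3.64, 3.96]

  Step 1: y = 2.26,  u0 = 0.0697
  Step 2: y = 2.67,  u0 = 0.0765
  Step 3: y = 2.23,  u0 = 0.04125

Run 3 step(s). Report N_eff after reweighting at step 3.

N_eff = 11.4719

step 1: w=[0.0000, 0.0000, 0.0000, 0.0000, 0.0002, 0.0009, 0.1119, 0.1215, 0.1294, 0.2855, 0.2185, 0.0873, 0.0448]  mean=2.2944  Neff=5.4676  idx=[6, 7, 7, 8, 9, 9, 9, 9, 10, 10, 10, 11, 12]
step 2: w=[0.0190, 0.0212, 0.0212, 0.0231, 0.1198, 0.1198, 0.1198, 0.1198, 0.1113, 0.1113, 0.1113, 0.0634, 0.0389]  mean=2.7469  Neff=9.8136  idx=[3, 4, 5, 5, 6, 7, 7, 8, 9, 9, 10, 11, 12]
step 3: w=[0.0485, 0.1006, 0.1006, 0.1006, 0.1006, 0.1006, 0.1006, 0.0759, 0.0759, 0.0759, 0.0759, 0.0295, 0.0150]  mean=2.7304  Neff=11.4719  idx=[0, 1, 2, 3, 3, 4, 5, 6, 7, 8, 9, 10, 11]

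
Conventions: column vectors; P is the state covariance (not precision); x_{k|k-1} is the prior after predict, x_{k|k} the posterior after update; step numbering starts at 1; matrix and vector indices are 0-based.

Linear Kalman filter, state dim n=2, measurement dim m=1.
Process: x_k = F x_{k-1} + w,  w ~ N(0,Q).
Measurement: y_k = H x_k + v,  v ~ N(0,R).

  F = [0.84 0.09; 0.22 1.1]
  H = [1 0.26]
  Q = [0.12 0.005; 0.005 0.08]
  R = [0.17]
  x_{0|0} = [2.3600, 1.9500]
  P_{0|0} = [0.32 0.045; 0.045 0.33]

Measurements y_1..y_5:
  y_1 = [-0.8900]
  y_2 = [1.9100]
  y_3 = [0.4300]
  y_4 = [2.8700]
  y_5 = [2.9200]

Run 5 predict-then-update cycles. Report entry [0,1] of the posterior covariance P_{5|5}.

step 1: x^-=[2.1579, 2.6642]  P^-=[0.3553 0.1393; 0.1393 0.5166]  S=[0.6326]  K=[0.6188; 0.4325]  nu=[-3.7406]  x^+=[-0.1569, 1.0465]  P^+=[0.1130 -0.0300; -0.0300 0.3983]
step 2: x^-=[-0.0376, 1.1166]  P^-=[0.1984 0.0370; 0.0370 0.5528]  S=[0.4250]  K=[0.4895; 0.4252]  nu=[1.6573]  x^+=[0.7736, 1.8213]  P^+=[0.0966 -0.0515; -0.0515 0.4760]
step 3: x^-=[0.8137, 2.1736]  P^-=[0.1842 0.0214; 0.0214 0.6357]  S=[0.4083]  K=[0.4648; 0.4572]  nu=[-0.9489]  x^+=[0.3727, 1.7398]  P^+=[0.0960 -0.0654; -0.0654 0.5504]
step 4: x^-=[0.4696, 1.9958]  P^-=[0.1823 0.0155; 0.0155 0.7189]  S=[0.4090]  K=[0.4556; 0.4950]  nu=[1.8815]  x^+=[1.3269, 2.9271]  P^+=[0.0974 -0.0767; -0.0767 0.6187]
step 5: x^-=[1.3781, 3.5117]  P^-=[0.1821 0.0118; 0.0118 0.7963]  S=[0.4121]  K=[0.4494; 0.5311]  nu=[0.6289]  x^+=[1.6607, 3.8457]  P^+=[0.0989 -0.0865; -0.0865 0.6800]

P_post[0,1] = -0.0865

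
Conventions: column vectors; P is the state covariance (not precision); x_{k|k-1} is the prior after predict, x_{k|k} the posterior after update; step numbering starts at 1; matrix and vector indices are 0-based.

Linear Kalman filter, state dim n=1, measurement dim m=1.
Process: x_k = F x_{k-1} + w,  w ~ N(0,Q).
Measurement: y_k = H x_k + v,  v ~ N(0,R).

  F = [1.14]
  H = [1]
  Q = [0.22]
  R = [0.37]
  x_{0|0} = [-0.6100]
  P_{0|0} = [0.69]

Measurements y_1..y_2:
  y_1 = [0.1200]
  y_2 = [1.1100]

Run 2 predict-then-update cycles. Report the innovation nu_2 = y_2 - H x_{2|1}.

step 1: x^-=[-0.6954]  P^-=[1.1167]  S=[1.4867]  K=[0.7511]  nu=[0.8154]  x^+=[-0.0829]  P^+=[0.2779]
step 2: x^-=[-0.0945]  P^-=[0.5812]  S=[0.9512]  K=[0.6110]  nu=[1.2045]  x^+=[0.6414]  P^+=[0.2261]

innov = [1.2045]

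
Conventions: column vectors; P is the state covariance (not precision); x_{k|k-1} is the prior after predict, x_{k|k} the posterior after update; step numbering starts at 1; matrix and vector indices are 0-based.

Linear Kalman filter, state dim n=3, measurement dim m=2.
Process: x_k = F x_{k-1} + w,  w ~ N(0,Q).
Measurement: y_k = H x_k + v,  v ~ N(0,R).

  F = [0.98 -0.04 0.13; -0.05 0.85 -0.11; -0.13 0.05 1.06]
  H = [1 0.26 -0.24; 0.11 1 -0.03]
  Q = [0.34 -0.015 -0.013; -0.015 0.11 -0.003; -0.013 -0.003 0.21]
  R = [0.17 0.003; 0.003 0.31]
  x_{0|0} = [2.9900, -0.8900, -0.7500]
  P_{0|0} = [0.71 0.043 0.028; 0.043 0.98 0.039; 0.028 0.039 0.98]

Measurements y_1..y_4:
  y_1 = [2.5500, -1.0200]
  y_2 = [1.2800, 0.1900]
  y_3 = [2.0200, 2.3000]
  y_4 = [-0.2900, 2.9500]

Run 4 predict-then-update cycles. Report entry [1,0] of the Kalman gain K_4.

K[1,0] = -0.0755

step 1: x^-=[2.8683, -0.8235, -1.2282]  P^-=[1.0434 -0.0599 0.0592; -0.0599 0.8210 -0.0420; 0.0592 -0.0420 1.3214]  S=[1.2907 0.2862; 0.2862 1.1338]  K=[0.8209 -0.1604; -0.0347 0.7282; -0.2051 -0.0145]  nu=[-0.3990, -0.5489]  x^+=[2.6288, -1.2093, -1.1384]  P^+=[0.2198 -0.0634 0.2679; -0.0634 0.2327 0.0034; 0.2679 0.0034 1.2652]
step 2: x^-=[2.4766, -1.0342, -1.6089]  P^-=[0.6461 -0.1350 0.4030; -0.1350 0.3017 -0.1394; 0.4030 -0.1394 1.5632]  S=[0.6803 0.0368; 0.0368 0.5969]  K=[0.7654 -0.1744; -0.0604 0.4913; 0.0005 -0.2378]  nu=[-1.3139, 0.9035]  x^+=[1.3134, -0.5109, -1.8245]  P^+=[0.2392 -0.0665 0.3847; -0.0665 0.1573 -0.0702; 0.3847 -0.0702 1.5295]
step 3: x^-=[1.0704, -0.2992, -2.1302]  P^-=[0.6998 -0.1615 0.5590; -0.1615 0.2658 -0.2433; 0.5590 -0.2433 1.8204]  S=[0.6707 0.0248; 0.0248 0.5613]  K=[0.7887 -0.2154; -0.0677 0.4579; 0.1035 -0.4258]  nu=[0.5161, 2.4176]  x^+=[0.9568, 0.7728, -3.1062]  P^+=[0.2650 -0.0797 0.4617; -0.0797 0.1466 -0.1311; 0.4617 -0.1311 1.7136]
step 4: x^-=[0.5030, 0.9507, -3.3783]  P^-=[0.7489 -0.1918 0.6612; -0.1918 0.2737 -0.3211; 0.6612 -0.3211 2.0002]  S=[0.6755 0.0159; 0.0159 0.5672]  K=[0.8057 -0.2505; -0.0755 0.4643; 0.1575 -0.5480]  nu=[-1.8509, 1.8426]  x^+=[-1.4500, 1.9461, -4.6797]  P^+=[0.2811 -0.0910 0.5053; -0.0910 0.1486 -0.1705; 0.5053 -0.1705 1.8158]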